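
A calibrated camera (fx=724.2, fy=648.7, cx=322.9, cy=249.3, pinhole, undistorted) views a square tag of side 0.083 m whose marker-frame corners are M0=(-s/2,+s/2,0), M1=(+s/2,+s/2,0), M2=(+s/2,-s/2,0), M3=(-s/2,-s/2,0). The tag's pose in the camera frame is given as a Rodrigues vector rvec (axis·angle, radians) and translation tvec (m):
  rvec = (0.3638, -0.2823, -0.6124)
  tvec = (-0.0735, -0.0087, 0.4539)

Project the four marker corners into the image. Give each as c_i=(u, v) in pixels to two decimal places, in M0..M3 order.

Intrinsics K: fx=724.2, fy=648.7, cx=322.9, cy=249.3
Marker side s = 0.083 m; corners in marker frame (Z=0):
  M0 = (-0.0415, +0.0415, 0)
  M1 = (+0.0415, +0.0415, 0)
  M2 = (+0.0415, -0.0415, 0)
  M3 = (-0.0415, -0.0415, 0)
rvec = (0.3638, -0.2823, -0.6124), |rvec| = θ = 0.76621 rad = 43.901°
Rodrigues: sinθ=0.69341, 1−cosθ=0.27946; R = I + sinθ·[k]× + (1−cosθ)·[k]×²:
    [+0.78354 +0.50533 -0.36153]
    [-0.60310 +0.75848 -0.24694]
    [+0.14943 +0.41153 +0.89906]
t = (-0.0735, -0.0087, 0.4539) m
M0: Pc = R·M0+t = (-0.08505, +0.04781, +0.46478); u = 724.2·(-0.08505)/0.46478 + 322.9 = 190.3842, v = 648.7·(+0.04781)/0.46478 + 249.3 = 316.0233
M1: Pc = R·M1+t = (-0.02001, -0.00225, +0.47718); u = 724.2·(-0.02001)/0.47718 + 322.9 = 292.5287, v = 648.7·(-0.00225)/0.47718 + 249.3 = 246.2388
M2: Pc = R·M2+t = (-0.06195, -0.06521, +0.44302); u = 724.2·(-0.06195)/0.44302 + 322.9 = 221.6252, v = 648.7·(-0.06521)/0.44302 + 249.3 = 153.8222
M3: Pc = R·M3+t = (-0.12699, -0.01515, +0.43062); u = 724.2·(-0.12699)/0.43062 + 322.9 = 109.3365, v = 648.7·(-0.01515)/0.43062 + 249.3 = 226.4803

c0=(190.38, 316.02) c1=(292.53, 246.24) c2=(221.63, 153.82) c3=(109.34, 226.48)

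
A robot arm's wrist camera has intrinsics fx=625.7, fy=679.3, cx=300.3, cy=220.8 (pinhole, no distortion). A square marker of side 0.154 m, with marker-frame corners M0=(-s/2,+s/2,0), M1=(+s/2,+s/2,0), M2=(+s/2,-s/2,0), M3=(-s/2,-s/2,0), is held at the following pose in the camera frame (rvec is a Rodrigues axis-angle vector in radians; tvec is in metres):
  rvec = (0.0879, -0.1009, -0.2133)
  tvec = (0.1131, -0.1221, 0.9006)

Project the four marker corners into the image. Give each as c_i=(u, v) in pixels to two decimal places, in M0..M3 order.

Intrinsics K: fx=625.7, fy=679.3, cx=300.3, cy=220.8
Marker side s = 0.154 m; corners in marker frame (Z=0):
  M0 = (-0.0770, +0.0770, 0)
  M1 = (+0.0770, +0.0770, 0)
  M2 = (+0.0770, -0.0770, 0)
  M3 = (-0.0770, -0.0770, 0)
rvec = (0.0879, -0.1009, -0.2133), |rvec| = θ = 0.25180 rad = 14.427°
Rodrigues: sinθ=0.24915, 1−cosθ=0.03153; R = I + sinθ·[k]× + (1−cosθ)·[k]×²:
    [+0.97231 +0.20664 -0.10916]
    [-0.21546 +0.97353 -0.07627]
    [+0.09051 +0.09768 +0.99109]
t = (0.1131, -0.1221, 0.9006) m
M0: Pc = R·M0+t = (+0.05414, -0.03055, +0.90115); u = 625.7·(+0.05414)/0.90115 + 300.3 = 337.8938, v = 679.3·(-0.03055)/0.90115 + 220.8 = 197.7729
M1: Pc = R·M1+t = (+0.20388, -0.06373, +0.91509); u = 625.7·(+0.20388)/0.91509 + 300.3 = 439.7039, v = 679.3·(-0.06373)/0.91509 + 220.8 = 173.4920
M2: Pc = R·M2+t = (+0.17206, -0.21365, +0.90005); u = 625.7·(+0.17206)/0.90005 + 300.3 = 419.9109, v = 679.3·(-0.21365)/0.90005 + 220.8 = 59.5485
M3: Pc = R·M3+t = (+0.02232, -0.18047, +0.88611); u = 625.7·(+0.02232)/0.88611 + 300.3 = 316.0612, v = 679.3·(-0.18047)/0.88611 + 220.8 = 82.4492

c0=(337.89, 197.77) c1=(439.70, 173.49) c2=(419.91, 59.55) c3=(316.06, 82.45)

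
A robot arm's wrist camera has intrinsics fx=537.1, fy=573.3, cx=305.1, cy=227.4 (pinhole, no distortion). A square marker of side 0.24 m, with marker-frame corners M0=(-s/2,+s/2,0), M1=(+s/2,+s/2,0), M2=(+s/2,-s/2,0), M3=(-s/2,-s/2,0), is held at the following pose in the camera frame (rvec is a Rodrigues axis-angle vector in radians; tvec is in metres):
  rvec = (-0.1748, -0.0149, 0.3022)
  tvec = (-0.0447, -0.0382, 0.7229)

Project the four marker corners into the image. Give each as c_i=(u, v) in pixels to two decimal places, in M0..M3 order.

Intrinsics K: fx=537.1, fy=573.3, cx=305.1, cy=227.4
Marker side s = 0.24 m; corners in marker frame (Z=0):
  M0 = (-0.1200, +0.1200, 0)
  M1 = (+0.1200, +0.1200, 0)
  M2 = (+0.1200, -0.1200, 0)
  M3 = (-0.1200, -0.1200, 0)
rvec = (-0.1748, -0.0149, 0.3022), |rvec| = θ = 0.34943 rad = 20.021°
Rodrigues: sinθ=0.34236, 1−cosθ=0.06043; R = I + sinθ·[k]× + (1−cosθ)·[k]×²:
    [+0.95469 -0.29480 -0.04074]
    [+0.29738 +0.93968 +0.16904]
    [-0.01155 -0.17349 +0.98477]
t = (-0.0447, -0.0382, 0.7229) m
M0: Pc = R·M0+t = (-0.19464, +0.03888, +0.70347); u = 537.1·(-0.19464)/0.70347 + 305.1 = 156.4924, v = 573.3·(+0.03888)/0.70347 + 227.4 = 259.0826
M1: Pc = R·M1+t = (+0.03449, +0.11025, +0.70070); u = 537.1·(+0.03449)/0.70070 + 305.1 = 331.5351, v = 573.3·(+0.11025)/0.70070 + 227.4 = 317.6023
M2: Pc = R·M2+t = (+0.10524, -0.11528, +0.74233); u = 537.1·(+0.10524)/0.74233 + 305.1 = 381.2432, v = 573.3·(-0.11528)/0.74233 + 227.4 = 138.3729
M3: Pc = R·M3+t = (-0.12389, -0.18665, +0.74510); u = 537.1·(-0.12389)/0.74510 + 305.1 = 215.7975, v = 573.3·(-0.18665)/0.74510 + 227.4 = 83.7901

c0=(156.49, 259.08) c1=(331.54, 317.60) c2=(381.24, 138.37) c3=(215.80, 83.79)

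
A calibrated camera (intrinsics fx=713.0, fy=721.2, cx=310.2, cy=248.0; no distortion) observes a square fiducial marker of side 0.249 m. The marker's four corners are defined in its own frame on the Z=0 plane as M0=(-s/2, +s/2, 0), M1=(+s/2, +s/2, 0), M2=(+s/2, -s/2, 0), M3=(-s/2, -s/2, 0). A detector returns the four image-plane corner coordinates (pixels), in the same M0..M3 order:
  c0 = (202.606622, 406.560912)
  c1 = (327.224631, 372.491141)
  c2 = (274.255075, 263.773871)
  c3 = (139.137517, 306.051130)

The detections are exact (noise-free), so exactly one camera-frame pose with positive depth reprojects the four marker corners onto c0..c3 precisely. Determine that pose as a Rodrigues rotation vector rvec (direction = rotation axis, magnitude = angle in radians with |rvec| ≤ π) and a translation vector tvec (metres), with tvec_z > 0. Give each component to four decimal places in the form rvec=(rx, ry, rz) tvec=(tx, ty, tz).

Intrinsics K: fx=713.0, fy=721.2, cx=310.2, cy=248.0
Marker side s = 0.249 m; corners in marker frame (Z=0):
  M0 = (-0.1245, +0.1245, 0)
  M1 = (+0.1245, +0.1245, 0)
  M2 = (+0.1245, -0.1245, 0)
  M3 = (-0.1245, -0.1245, 0)
Detected image corners:
  c0 = (202.606622, 406.560912) px
  c1 = (327.224631, 372.491141) px
  c2 = (274.255075, 263.773871) px
  c3 = (139.137517, 306.051130) px
Planar DLT: solve 8×8 A·h = b for H (H[2,2]=1):
  H  [+480.66393 +328.68128 +235.89127]
  H  [-209.46301 +554.82270 +340.22849]
  H  [-0.16896 +0.40044 +1.00000]
B = K⁻¹H; ‖b₁‖=0.800944, ‖b₂‖=0.800944; λ = 2/(‖b₁‖+‖b₂‖) = 1.248526, sign → tz>0 ⇒ λ=+1.248526
r₁ = λ·B[:,0] = (+0.93346,-0.29008,-0.21095); r₂ = λ·B[:,1] = (+0.35804,+0.78858,+0.49995)
r₃ = r₁×r₂ = (+0.02133,-0.54222,+0.83997); SVD([r₁ r₂ r₃]) → R = UVᵀ:
  R  [+0.93346 +0.35804 +0.02133]
  R  [-0.29008 +0.78858 -0.54222]
  R  [-0.21095 +0.49995 +0.83997]
t = (-0.13012, +0.15966, +1.24853) m
tr R = 2.562007; θ = arccos((tr R − 1)/2) = 0.674525 rad = 38.647°
axis k = ((R−Rᵀ)₃₂, (R−Rᵀ)₁₃, (R−Rᵀ)₂₁) / (2 sinθ) = (+0.834371, +0.185966, -0.518885)
rvec = θ·k = (+0.562804, +0.125439, -0.350001)

rvec=(0.5628, 0.1254, -0.3500) tvec=(-0.1301, 0.1597, 1.2485)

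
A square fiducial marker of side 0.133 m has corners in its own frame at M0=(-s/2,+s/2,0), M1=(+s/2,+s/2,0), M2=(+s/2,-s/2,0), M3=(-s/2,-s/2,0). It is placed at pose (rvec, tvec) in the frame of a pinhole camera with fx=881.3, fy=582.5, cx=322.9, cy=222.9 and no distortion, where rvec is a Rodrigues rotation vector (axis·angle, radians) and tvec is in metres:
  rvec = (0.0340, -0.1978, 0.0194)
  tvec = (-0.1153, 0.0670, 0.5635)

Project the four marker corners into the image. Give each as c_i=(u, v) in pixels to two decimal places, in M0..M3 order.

Intrinsics K: fx=881.3, fy=582.5, cx=322.9, cy=222.9
Marker side s = 0.133 m; corners in marker frame (Z=0):
  M0 = (-0.0665, +0.0665, 0)
  M1 = (+0.0665, +0.0665, 0)
  M2 = (+0.0665, -0.0665, 0)
  M3 = (-0.0665, -0.0665, 0)
rvec = (0.0340, -0.1978, 0.0194), |rvec| = θ = 0.20164 rad = 11.553°
Rodrigues: sinθ=0.20027, 1−cosθ=0.02026; R = I + sinθ·[k]× + (1−cosθ)·[k]×²:
    [+0.98032 -0.02262 -0.19613]
    [+0.01592 +0.99924 -0.03568]
    [+0.19679 +0.03186 +0.97993]
t = (-0.1153, 0.0670, 0.5635) m
M0: Pc = R·M0+t = (-0.18200, +0.13239, +0.55253); u = 881.3·(-0.18200)/0.55253 + 322.9 = 32.6138, v = 582.5·(+0.13239)/0.55253 + 222.9 = 362.4713
M1: Pc = R·M1+t = (-0.05161, +0.13451, +0.57871); u = 881.3·(-0.05161)/0.57871 + 322.9 = 244.2992, v = 582.5·(+0.13451)/0.57871 + 222.9 = 358.2898
M2: Pc = R·M2+t = (-0.04860, +0.00161, +0.57447); u = 881.3·(-0.04860)/0.57447 + 322.9 = 248.3347, v = 582.5·(+0.00161)/0.57447 + 222.9 = 224.5318
M3: Pc = R·M3+t = (-0.17899, -0.00051, +0.54829); u = 881.3·(-0.17899)/0.54829 + 322.9 = 35.2061, v = 582.5·(-0.00051)/0.54829 + 222.9 = 222.3606

c0=(32.61, 362.47) c1=(244.30, 358.29) c2=(248.33, 224.53) c3=(35.21, 222.36)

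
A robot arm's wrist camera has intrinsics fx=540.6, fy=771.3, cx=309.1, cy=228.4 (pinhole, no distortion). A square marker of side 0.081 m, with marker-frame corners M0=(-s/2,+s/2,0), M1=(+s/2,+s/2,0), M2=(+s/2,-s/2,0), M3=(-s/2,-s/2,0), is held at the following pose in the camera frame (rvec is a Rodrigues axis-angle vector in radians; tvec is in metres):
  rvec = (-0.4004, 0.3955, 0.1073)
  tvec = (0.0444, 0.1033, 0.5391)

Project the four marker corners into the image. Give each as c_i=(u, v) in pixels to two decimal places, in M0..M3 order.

Intrinsics K: fx=540.6, fy=771.3, cx=309.1, cy=228.4
Marker side s = 0.081 m; corners in marker frame (Z=0):
  M0 = (-0.0405, +0.0405, 0)
  M1 = (+0.0405, +0.0405, 0)
  M2 = (+0.0405, -0.0405, 0)
  M3 = (-0.0405, -0.0405, 0)
rvec = (-0.4004, 0.3955, 0.1073), |rvec| = θ = 0.57293 rad = 32.827°
Rodrigues: sinθ=0.54210, 1−cosθ=0.15969; R = I + sinθ·[k]× + (1−cosθ)·[k]×²:
    [+0.91831 -0.17856 +0.35331]
    [+0.02449 +0.91641 +0.39950]
    [-0.39512 -0.35821 +0.84591]
t = (0.0444, 0.1033, 0.5391) m
M0: Pc = R·M0+t = (-0.00002, +0.13942, +0.54059); u = 540.6·(-0.00002)/0.54059 + 309.1 = 309.0769, v = 771.3·(+0.13942)/0.54059 + 228.4 = 427.3230
M1: Pc = R·M1+t = (+0.07436, +0.14141, +0.50859); u = 540.6·(+0.07436)/0.50859 + 309.1 = 388.1396, v = 771.3·(+0.14141)/0.50859 + 228.4 = 442.8489
M2: Pc = R·M2+t = (+0.08882, +0.06718, +0.53761); u = 540.6·(+0.08882)/0.53761 + 309.1 = 398.4179, v = 771.3·(+0.06718)/0.53761 + 228.4 = 324.7790
M3: Pc = R·M3+t = (+0.01444, +0.06519, +0.56961); u = 540.6·(+0.01444)/0.56961 + 309.1 = 322.8050, v = 771.3·(+0.06519)/0.56961 + 228.4 = 316.6778

c0=(309.08, 427.32) c1=(388.14, 442.85) c2=(398.42, 324.78) c3=(322.80, 316.68)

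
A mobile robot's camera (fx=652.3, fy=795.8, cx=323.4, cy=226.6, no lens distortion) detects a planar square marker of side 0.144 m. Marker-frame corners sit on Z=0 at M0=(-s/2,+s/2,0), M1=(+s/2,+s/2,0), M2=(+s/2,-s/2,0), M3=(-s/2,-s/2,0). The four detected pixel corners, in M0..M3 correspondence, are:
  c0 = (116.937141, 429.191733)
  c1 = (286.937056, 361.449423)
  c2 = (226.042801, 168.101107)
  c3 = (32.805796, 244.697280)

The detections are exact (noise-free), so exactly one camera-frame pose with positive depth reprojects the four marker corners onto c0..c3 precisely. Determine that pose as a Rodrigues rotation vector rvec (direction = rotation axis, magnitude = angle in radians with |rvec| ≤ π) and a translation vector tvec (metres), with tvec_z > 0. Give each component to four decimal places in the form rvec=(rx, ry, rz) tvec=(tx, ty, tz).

rvec=(0.4475, -0.0770, -0.3081) tvec=(-0.1178, 0.0499, 0.4945)

Intrinsics K: fx=652.3, fy=795.8, cx=323.4, cy=226.6
Marker side s = 0.144 m; corners in marker frame (Z=0):
  M0 = (-0.0720, +0.0720, 0)
  M1 = (+0.0720, +0.0720, 0)
  M2 = (+0.0720, -0.0720, 0)
  M3 = (-0.0720, -0.0720, 0)
Detected image corners:
  c0 = (116.937141, 429.191733) px
  c1 = (286.937056, 361.449423) px
  c2 = (226.042801, 168.101107) px
  c3 = (32.805796, 244.697280) px
Planar DLT: solve 8×8 A·h = b for H (H[2,2]=1):
  H  [+1258.11277 +649.89738 +168.06668]
  H  [-495.57494 +1577.84095 +306.83839]
  H  [+0.01211 +0.88367 +1.00000]
B = K⁻¹H; ‖b₁‖=2.022162, ‖b₂‖=2.022162; λ = 2/(‖b₁‖+‖b₂‖) = 0.494520, sign → tz>0 ⇒ λ=+0.494520
r₁ = λ·B[:,0] = (+0.95083,-0.30966,+0.00599); r₂ = λ·B[:,1] = (+0.27605,+0.85606,+0.43699)
r₃ = r₁×r₂ = (-0.14045,-0.41385,+0.89945); SVD([r₁ r₂ r₃]) → R = UVᵀ:
  R  [+0.95083 +0.27605 -0.14045]
  R  [-0.30966 +0.85606 -0.41385]
  R  [+0.00599 +0.43699 +0.89945]
t = (-0.11776, +0.04986, +0.49452) m
tr R = 2.706333; θ = arccos((tr R − 1)/2) = 0.548771 rad = 31.442°
axis k = ((R−Rᵀ)₃₂, (R−Rᵀ)₁₃, (R−Rᵀ)₂₁) / (2 sinθ) = (+0.815546, -0.140363, -0.561411)
rvec = θ·k = (+0.447548, -0.077027, -0.308086)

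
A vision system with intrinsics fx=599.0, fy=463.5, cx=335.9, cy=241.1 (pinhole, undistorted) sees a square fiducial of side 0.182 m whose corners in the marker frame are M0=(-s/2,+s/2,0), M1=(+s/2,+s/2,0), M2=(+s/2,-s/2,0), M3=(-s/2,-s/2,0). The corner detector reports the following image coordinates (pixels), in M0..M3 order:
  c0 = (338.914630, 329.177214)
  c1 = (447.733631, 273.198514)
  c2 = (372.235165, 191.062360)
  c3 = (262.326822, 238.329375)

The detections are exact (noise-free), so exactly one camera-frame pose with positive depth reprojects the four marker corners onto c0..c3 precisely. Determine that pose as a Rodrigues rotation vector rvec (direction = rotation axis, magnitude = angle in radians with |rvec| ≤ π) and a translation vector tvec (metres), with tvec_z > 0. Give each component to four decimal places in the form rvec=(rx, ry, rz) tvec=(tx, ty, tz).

rvec=(-0.2824, -0.2770, -0.5569) tvec=(0.0276, 0.0258, 0.8006)

Intrinsics K: fx=599.0, fy=463.5, cx=335.9, cy=241.1
Marker side s = 0.182 m; corners in marker frame (Z=0):
  M0 = (-0.0910, +0.0910, 0)
  M1 = (+0.0910, +0.0910, 0)
  M2 = (+0.0910, -0.0910, 0)
  M3 = (-0.0910, -0.0910, 0)
Detected image corners:
  c0 = (338.914630, 329.177214) px
  c1 = (447.733631, 273.198514) px
  c2 = (372.235165, 191.062360) px
  c3 = (262.326822, 238.329375) px
Planar DLT: solve 8×8 A·h = b for H (H[2,2]=1):
  H  [+748.12671 +334.82558 +356.55650]
  H  [-176.29628 +414.15884 +256.05099]
  H  [+0.41419 -0.23327 +1.00000]
B = K⁻¹H; ‖b₁‖=1.249084, ‖b₂‖=1.249084; λ = 2/(‖b₁‖+‖b₂‖) = 0.800587, sign → tz>0 ⇒ λ=+0.800587
r₁ = λ·B[:,0] = (+0.81395,-0.47700,+0.33160); r₂ = λ·B[:,1] = (+0.55223,+0.81250,-0.18675)
r₃ = r₁×r₂ = (-0.18034,+0.33513,+0.92475); SVD([r₁ r₂ r₃]) → R = UVᵀ:
  R  [+0.81395 +0.55223 -0.18034]
  R  [-0.47700 +0.81250 +0.33513]
  R  [+0.33160 -0.18675 +0.92475]
t = (+0.02761, +0.02582, +0.80059) m
tr R = 2.551208; θ = arccos((tr R − 1)/2) = 0.683125 rad = 39.140°
axis k = ((R−Rᵀ)₃₂, (R−Rᵀ)₁₃, (R−Rᵀ)₂₁) / (2 sinθ) = (-0.413388, -0.405518, -0.815270)
rvec = θ·k = (-0.282396, -0.277019, -0.556932)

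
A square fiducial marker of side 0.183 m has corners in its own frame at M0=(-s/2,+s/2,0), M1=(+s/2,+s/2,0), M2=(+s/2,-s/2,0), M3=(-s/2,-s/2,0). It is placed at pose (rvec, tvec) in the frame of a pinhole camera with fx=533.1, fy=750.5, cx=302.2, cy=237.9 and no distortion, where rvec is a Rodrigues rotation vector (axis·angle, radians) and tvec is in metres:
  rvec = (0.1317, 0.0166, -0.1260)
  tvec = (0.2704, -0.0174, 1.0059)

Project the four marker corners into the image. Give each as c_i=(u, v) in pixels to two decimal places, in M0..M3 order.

c0=(402.13, 299.67) c1=(497.86, 283.14) c2=(490.12, 148.04) c3=(392.13, 165.57)

Intrinsics K: fx=533.1, fy=750.5, cx=302.2, cy=237.9
Marker side s = 0.183 m; corners in marker frame (Z=0):
  M0 = (-0.0915, +0.0915, 0)
  M1 = (+0.0915, +0.0915, 0)
  M2 = (+0.0915, -0.0915, 0)
  M3 = (-0.0915, -0.0915, 0)
rvec = (0.1317, 0.0166, -0.1260), |rvec| = θ = 0.18302 rad = 10.486°
Rodrigues: sinθ=0.18200, 1−cosθ=0.01670; R = I + sinθ·[k]× + (1−cosθ)·[k]×²:
    [+0.99195 +0.12639 +0.00823]
    [-0.12421 +0.98344 -0.13201]
    [-0.02478 +0.12992 +0.99121]
t = (0.2704, -0.0174, 1.0059) m
M0: Pc = R·M0+t = (+0.19120, +0.08395, +1.02006); u = 533.1·(+0.19120)/1.02006 + 302.2 = 402.1254, v = 750.5·(+0.08395)/1.02006 + 237.9 = 299.6653
M1: Pc = R·M1+t = (+0.37273, +0.06122, +1.01552); u = 533.1·(+0.37273)/1.01552 + 302.2 = 497.8643, v = 750.5·(+0.06122)/1.01552 + 237.9 = 283.1430
M2: Pc = R·M2+t = (+0.34960, -0.11875, +0.99174); u = 533.1·(+0.34960)/0.99174 + 302.2 = 490.1224, v = 750.5·(-0.11875)/0.99174 + 237.9 = 148.0367
M3: Pc = R·M3+t = (+0.16807, -0.09602, +0.99628); u = 533.1·(+0.16807)/0.99628 + 302.2 = 392.1340, v = 750.5·(-0.09602)/0.99628 + 237.9 = 165.5683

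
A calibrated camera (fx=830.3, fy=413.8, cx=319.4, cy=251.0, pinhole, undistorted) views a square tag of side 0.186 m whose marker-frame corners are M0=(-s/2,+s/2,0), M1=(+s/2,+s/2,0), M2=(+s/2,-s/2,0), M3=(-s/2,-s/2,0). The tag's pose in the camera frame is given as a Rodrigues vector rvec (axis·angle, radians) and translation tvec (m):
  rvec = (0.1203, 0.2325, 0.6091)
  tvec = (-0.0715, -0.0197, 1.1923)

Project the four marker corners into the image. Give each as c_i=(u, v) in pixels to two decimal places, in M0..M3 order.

c0=(186.11, 251.74) c1=(285.36, 289.13) c2=(357.94, 236.15) c3=(253.86, 199.20)

Intrinsics K: fx=830.3, fy=413.8, cx=319.4, cy=251.0
Marker side s = 0.186 m; corners in marker frame (Z=0):
  M0 = (-0.0930, +0.0930, 0)
  M1 = (+0.0930, +0.0930, 0)
  M2 = (+0.0930, -0.0930, 0)
  M3 = (-0.0930, -0.0930, 0)
rvec = (0.1203, 0.2325, 0.6091), |rvec| = θ = 0.66297 rad = 37.985°
Rodrigues: sinθ=0.61546, 1−cosθ=0.21183; R = I + sinθ·[k]× + (1−cosθ)·[k]×²:
    [+0.79514 -0.55197 +0.25115]
    [+0.57893 +0.81422 -0.04343]
    [-0.18052 +0.17993 +0.96697]
t = (-0.0715, -0.0197, 1.1923) m
M0: Pc = R·M0+t = (-0.19678, +0.00218, +1.22582); u = 830.3·(-0.19678)/1.22582 + 319.4 = 186.1118, v = 413.8·(+0.00218)/1.22582 + 251.0 = 251.7365
M1: Pc = R·M1+t = (-0.04889, +0.10986, +1.19224); u = 830.3·(-0.04889)/1.19224 + 319.4 = 285.3556, v = 413.8·(+0.10986)/1.19224 + 251.0 = 289.1308
M2: Pc = R·M2+t = (+0.05378, -0.04158, +1.15878); u = 830.3·(+0.05378)/1.15878 + 319.4 = 357.9361, v = 413.8·(-0.04158)/1.15878 + 251.0 = 236.1511
M3: Pc = R·M3+t = (-0.09411, -0.14926, +1.19236); u = 830.3·(-0.09411)/1.19236 + 319.4 = 253.8628, v = 413.8·(-0.14926)/1.19236 + 251.0 = 199.1991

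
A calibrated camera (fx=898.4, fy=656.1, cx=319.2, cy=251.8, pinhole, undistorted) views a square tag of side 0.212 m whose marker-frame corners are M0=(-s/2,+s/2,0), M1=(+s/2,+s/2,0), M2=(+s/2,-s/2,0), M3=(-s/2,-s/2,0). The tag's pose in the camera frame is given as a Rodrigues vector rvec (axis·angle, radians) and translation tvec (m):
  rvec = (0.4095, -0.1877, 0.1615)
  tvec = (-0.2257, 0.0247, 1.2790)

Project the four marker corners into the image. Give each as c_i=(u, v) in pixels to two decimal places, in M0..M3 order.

Intrinsics K: fx=898.4, fy=656.1, cx=319.2, cy=251.8
Marker side s = 0.212 m; corners in marker frame (Z=0):
  M0 = (-0.1060, +0.1060, 0)
  M1 = (+0.1060, +0.1060, 0)
  M2 = (+0.1060, -0.1060, 0)
  M3 = (-0.1060, -0.1060, 0)
rvec = (0.4095, -0.1877, 0.1615), |rvec| = θ = 0.47854 rad = 27.419°
Rodrigues: sinθ=0.46049, 1−cosθ=0.11233; R = I + sinθ·[k]× + (1−cosθ)·[k]×²:
    [+0.96992 -0.19311 -0.14818]
    [+0.11770 +0.90495 -0.40892]
    [+0.21306 +0.37918 +0.90046]
t = (-0.2257, 0.0247, 1.2790) m
M0: Pc = R·M0+t = (-0.34898, +0.10815, +1.29661); u = 898.4·(-0.34898)/1.29661 + 319.2 = 77.3961, v = 656.1·(+0.10815)/1.29661 + 251.8 = 306.5243
M1: Pc = R·M1+t = (-0.14336, +0.13310, +1.34178); u = 898.4·(-0.14336)/1.34178 + 319.2 = 223.2134, v = 656.1·(+0.13310)/1.34178 + 251.8 = 316.8835
M2: Pc = R·M2+t = (-0.10242, -0.05875, +1.26139); u = 898.4·(-0.10242)/1.26139 + 319.2 = 246.2546, v = 656.1·(-0.05875)/1.26139 + 251.8 = 221.2428
M3: Pc = R·M3+t = (-0.30804, -0.08370, +1.21622); u = 898.4·(-0.30804)/1.21622 + 319.2 = 91.6552, v = 656.1·(-0.08370)/1.21622 + 251.8 = 206.6469

c0=(77.40, 306.52) c1=(223.21, 316.88) c2=(246.25, 221.24) c3=(91.66, 206.65)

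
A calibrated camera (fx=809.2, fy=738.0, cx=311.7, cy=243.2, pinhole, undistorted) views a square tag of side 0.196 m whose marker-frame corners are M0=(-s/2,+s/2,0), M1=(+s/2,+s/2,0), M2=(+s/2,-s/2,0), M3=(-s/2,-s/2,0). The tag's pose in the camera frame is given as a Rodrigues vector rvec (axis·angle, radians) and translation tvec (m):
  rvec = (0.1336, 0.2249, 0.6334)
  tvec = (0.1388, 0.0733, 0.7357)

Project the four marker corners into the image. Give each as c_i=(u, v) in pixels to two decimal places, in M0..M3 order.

Intrinsics K: fx=809.2, fy=738.0, cx=311.7, cy=243.2
Marker side s = 0.196 m; corners in marker frame (Z=0):
  M0 = (-0.0980, +0.0980, 0)
  M1 = (+0.0980, +0.0980, 0)
  M2 = (+0.0980, -0.0980, 0)
  M3 = (-0.0980, -0.0980, 0)
rvec = (0.1336, 0.2249, 0.6334), |rvec| = θ = 0.68529 rad = 39.264°
Rodrigues: sinθ=0.63290, 1−cosθ=0.22577; R = I + sinθ·[k]× + (1−cosθ)·[k]×²:
    [+0.78282 -0.57053 +0.24839]
    [+0.59942 +0.79855 -0.05490]
    [-0.16702 +0.19187 +0.96710]
t = (0.1388, 0.0733, 0.7357) m
M0: Pc = R·M0+t = (+0.00617, +0.09281, +0.77087); u = 809.2·(+0.00617)/0.77087 + 311.7 = 318.1791, v = 738.0·(+0.09281)/0.77087 + 243.2 = 332.0571
M1: Pc = R·M1+t = (+0.15960, +0.21030, +0.73813); u = 809.2·(+0.15960)/0.73813 + 311.7 = 486.6701, v = 738.0·(+0.21030)/0.73813 + 243.2 = 453.4626
M2: Pc = R·M2+t = (+0.27143, +0.05379, +0.70053); u = 809.2·(+0.27143)/0.70053 + 311.7 = 625.2338, v = 738.0·(+0.05379)/0.70053 + 243.2 = 299.8621
M3: Pc = R·M3+t = (+0.11800, -0.06370, +0.73327); u = 809.2·(+0.11800)/0.73327 + 311.7 = 441.9153, v = 738.0·(-0.06370)/0.73327 + 243.2 = 179.0877

c0=(318.18, 332.06) c1=(486.67, 453.46) c2=(625.23, 299.86) c3=(441.92, 179.09)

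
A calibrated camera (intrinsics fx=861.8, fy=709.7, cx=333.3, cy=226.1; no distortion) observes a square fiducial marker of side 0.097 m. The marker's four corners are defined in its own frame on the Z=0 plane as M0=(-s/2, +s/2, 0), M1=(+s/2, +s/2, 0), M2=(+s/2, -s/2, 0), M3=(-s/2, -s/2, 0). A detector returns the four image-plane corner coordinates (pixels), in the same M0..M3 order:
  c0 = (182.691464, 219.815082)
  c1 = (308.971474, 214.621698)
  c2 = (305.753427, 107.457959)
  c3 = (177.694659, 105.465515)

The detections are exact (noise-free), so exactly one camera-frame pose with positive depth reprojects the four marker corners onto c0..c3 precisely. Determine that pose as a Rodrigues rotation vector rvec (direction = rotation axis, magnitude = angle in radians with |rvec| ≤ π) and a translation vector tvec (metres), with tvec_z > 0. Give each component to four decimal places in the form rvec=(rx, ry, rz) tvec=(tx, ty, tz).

Intrinsics K: fx=861.8, fy=709.7, cx=333.3, cy=226.1
Marker side s = 0.097 m; corners in marker frame (Z=0):
  M0 = (-0.0485, +0.0485, 0)
  M1 = (+0.0485, +0.0485, 0)
  M2 = (+0.0485, -0.0485, 0)
  M3 = (-0.0485, -0.0485, 0)
Detected image corners:
  c0 = (182.691464, 219.815082) px
  c1 = (308.971474, 214.621698) px
  c2 = (305.753427, 107.457959) px
  c3 = (177.694659, 105.465515) px
Planar DLT: solve 8×8 A·h = b for H (H[2,2]=1):
  H  [+1474.45500 +71.91853 +245.85809]
  H  [+91.81510 +1160.44804 +162.14316]
  H  [+0.67063 +0.12254 +1.00000]
B = K⁻¹H; ‖b₁‖=1.601189, ‖b₂‖=1.601189; λ = 2/(‖b₁‖+‖b₂‖) = 0.624536, sign → tz>0 ⇒ λ=+0.624536
r₁ = λ·B[:,0] = (+0.90654,-0.05264,+0.41883); r₂ = λ·B[:,1] = (+0.02252,+0.99681,+0.07653)
r₃ = r₁×r₂ = (-0.42153,-0.05994,+0.90483); SVD([r₁ r₂ r₃]) → R = UVᵀ:
  R  [+0.90654 +0.02252 -0.42153]
  R  [-0.05264 +0.99681 -0.05994]
  R  [+0.41883 +0.07653 +0.90483]
t = (-0.06337, -0.05628, +0.62454) m
tr R = 2.808182; θ = arccos((tr R − 1)/2) = 0.441549 rad = 25.299°
axis k = ((R−Rᵀ)₃₂, (R−Rᵀ)₁₃, (R−Rᵀ)₂₁) / (2 sinθ) = (+0.159679, -0.983245, -0.087936)
rvec = θ·k = (+0.070506, -0.434150, -0.038828)

rvec=(0.0705, -0.4342, -0.0388) tvec=(-0.0634, -0.0563, 0.6245)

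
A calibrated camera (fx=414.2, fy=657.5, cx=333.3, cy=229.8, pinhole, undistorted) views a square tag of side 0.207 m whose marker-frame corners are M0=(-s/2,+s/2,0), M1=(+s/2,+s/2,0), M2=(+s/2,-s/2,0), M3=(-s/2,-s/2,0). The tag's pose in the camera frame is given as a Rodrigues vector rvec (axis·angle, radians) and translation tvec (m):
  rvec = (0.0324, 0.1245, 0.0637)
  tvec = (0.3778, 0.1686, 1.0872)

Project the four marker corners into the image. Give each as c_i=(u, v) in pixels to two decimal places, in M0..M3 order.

Intrinsics K: fx=414.2, fy=657.5, cx=333.3, cy=229.8
Marker side s = 0.207 m; corners in marker frame (Z=0):
  M0 = (-0.1035, +0.1035, 0)
  M1 = (+0.1035, +0.1035, 0)
  M2 = (+0.1035, -0.1035, 0)
  M3 = (-0.1035, -0.1035, 0)
rvec = (0.0324, 0.1245, 0.0637), |rvec| = θ = 0.14355 rad = 8.225°
Rodrigues: sinθ=0.14306, 1−cosθ=0.01029; R = I + sinθ·[k]× + (1−cosθ)·[k]×²:
    [+0.99024 -0.06147 +0.12510]
    [+0.06549 +0.99745 -0.02833]
    [-0.12304 +0.03625 +0.99174]
t = (0.3778, 0.1686, 1.0872) m
M0: Pc = R·M0+t = (+0.26895, +0.26506, +1.10369); u = 414.2·(+0.26895)/1.10369 + 333.3 = 434.2331, v = 657.5·(+0.26506)/1.10369 + 229.8 = 387.7029
M1: Pc = R·M1+t = (+0.47393, +0.27861, +1.07822); u = 414.2·(+0.47393)/1.07822 + 333.3 = 515.3607, v = 657.5·(+0.27861)/1.07822 + 229.8 = 399.7002
M2: Pc = R·M2+t = (+0.48665, +0.07214, +1.07071); u = 414.2·(+0.48665)/1.07071 + 333.3 = 521.5586, v = 657.5·(+0.07214)/1.07071 + 229.8 = 274.1011
M3: Pc = R·M3+t = (+0.28167, +0.05859, +1.09618); u = 414.2·(+0.28167)/1.09618 + 333.3 = 439.7317, v = 657.5·(+0.05859)/1.09618 + 229.8 = 264.9399

c0=(434.23, 387.70) c1=(515.36, 399.70) c2=(521.56, 274.10) c3=(439.73, 264.94)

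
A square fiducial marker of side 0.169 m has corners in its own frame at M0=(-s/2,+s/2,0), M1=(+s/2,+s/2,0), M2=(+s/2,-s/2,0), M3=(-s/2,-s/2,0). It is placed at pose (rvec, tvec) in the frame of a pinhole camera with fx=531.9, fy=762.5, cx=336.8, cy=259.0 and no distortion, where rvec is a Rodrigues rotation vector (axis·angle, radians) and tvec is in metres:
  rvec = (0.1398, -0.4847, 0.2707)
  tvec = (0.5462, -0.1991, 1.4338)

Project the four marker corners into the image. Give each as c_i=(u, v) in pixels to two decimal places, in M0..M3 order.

c0=(507.83, 184.20) c1=(550.15, 207.70) c2=(569.53, 123.50) c3=(527.99, 94.90)

Intrinsics K: fx=531.9, fy=762.5, cx=336.8, cy=259.0
Marker side s = 0.169 m; corners in marker frame (Z=0):
  M0 = (-0.0845, +0.0845, 0)
  M1 = (+0.0845, +0.0845, 0)
  M2 = (+0.0845, -0.0845, 0)
  M3 = (-0.0845, -0.0845, 0)
rvec = (0.1398, -0.4847, 0.2707), |rvec| = θ = 0.57250 rad = 32.802°
Rodrigues: sinθ=0.54174, 1−cosθ=0.15945; R = I + sinθ·[k]× + (1−cosθ)·[k]×²:
    [+0.85006 -0.28912 -0.44024]
    [+0.22319 +0.95484 -0.19612]
    [+0.47706 +0.06846 +0.87620]
t = (0.5462, -0.1991, 1.4338) m
M0: Pc = R·M0+t = (+0.44994, -0.13728, +1.39927); u = 531.9·(+0.44994)/1.39927 + 336.8 = 507.8338, v = 762.5·(-0.13728)/1.39927 + 259.0 = 184.1952
M1: Pc = R·M1+t = (+0.59360, -0.09956, +1.47990); u = 531.9·(+0.59360)/1.47990 + 336.8 = 550.1497, v = 762.5·(-0.09956)/1.47990 + 259.0 = 207.7047
M2: Pc = R·M2+t = (+0.64246, -0.26092, +1.46833); u = 531.9·(+0.64246)/1.46833 + 336.8 = 569.5306, v = 762.5·(-0.26092)/1.46833 + 259.0 = 123.5022
M3: Pc = R·M3+t = (+0.49880, -0.29864, +1.38770); u = 531.9·(+0.49880)/1.38770 + 336.8 = 527.9879, v = 762.5·(-0.29864)/1.38770 + 259.0 = 94.9046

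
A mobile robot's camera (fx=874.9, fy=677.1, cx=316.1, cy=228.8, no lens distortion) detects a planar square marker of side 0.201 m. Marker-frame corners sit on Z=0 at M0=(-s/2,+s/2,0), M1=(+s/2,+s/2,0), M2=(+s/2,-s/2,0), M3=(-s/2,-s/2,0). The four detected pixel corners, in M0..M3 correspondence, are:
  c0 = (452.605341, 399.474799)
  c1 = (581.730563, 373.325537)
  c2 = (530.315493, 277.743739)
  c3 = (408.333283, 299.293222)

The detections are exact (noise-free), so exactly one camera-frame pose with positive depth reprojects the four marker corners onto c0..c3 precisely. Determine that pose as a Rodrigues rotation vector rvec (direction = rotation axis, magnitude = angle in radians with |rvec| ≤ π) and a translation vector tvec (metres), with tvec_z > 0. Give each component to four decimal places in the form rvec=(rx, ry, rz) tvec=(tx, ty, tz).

rvec=(-0.4819, -0.1458, -0.2410) tvec=(0.2619, 0.2039, 1.2925)

Intrinsics K: fx=874.9, fy=677.1, cx=316.1, cy=228.8
Marker side s = 0.201 m; corners in marker frame (Z=0):
  M0 = (-0.1005, +0.1005, 0)
  M1 = (+0.1005, +0.1005, 0)
  M2 = (+0.1005, -0.1005, 0)
  M3 = (-0.1005, -0.1005, 0)
Detected image corners:
  c0 = (452.605341, 399.474799) px
  c1 = (581.730563, 373.325537) px
  c2 = (530.315493, 277.743739) px
  c3 = (408.333283, 299.293222) px
Planar DLT: solve 8×8 A·h = b for H (H[2,2]=1):
  H  [+698.43256 +70.33697 +493.37910]
  H  [-67.36373 +371.88857 +335.60370]
  H  [+0.15083 -0.34052 +1.00000]
B = K⁻¹H; ‖b₁‖=0.773714, ‖b₂‖=0.773714; λ = 2/(‖b₁‖+‖b₂‖) = 1.292467, sign → tz>0 ⇒ λ=+1.292467
r₁ = λ·B[:,0] = (+0.96135,-0.19446,+0.19494); r₂ = λ·B[:,1] = (+0.26292,+0.85859,-0.44011)
r₃ = r₁×r₂ = (-0.08179,+0.47435,+0.87653); SVD([r₁ r₂ r₃]) → R = UVᵀ:
  R  [+0.96135 +0.26292 -0.08179]
  R  [-0.19446 +0.85859 +0.47435]
  R  [+0.19494 -0.44011 +0.87653]
t = (+0.26189, +0.20387, +1.29247) m
tr R = 2.696463; θ = arccos((tr R − 1)/2) = 0.558159 rad = 31.980°
axis k = ((R−Rᵀ)₃₂, (R−Rᵀ)₁₃, (R−Rᵀ)₂₁) / (2 sinθ) = (-0.863310, -0.261251, -0.431792)
rvec = θ·k = (-0.481864, -0.145820, -0.241009)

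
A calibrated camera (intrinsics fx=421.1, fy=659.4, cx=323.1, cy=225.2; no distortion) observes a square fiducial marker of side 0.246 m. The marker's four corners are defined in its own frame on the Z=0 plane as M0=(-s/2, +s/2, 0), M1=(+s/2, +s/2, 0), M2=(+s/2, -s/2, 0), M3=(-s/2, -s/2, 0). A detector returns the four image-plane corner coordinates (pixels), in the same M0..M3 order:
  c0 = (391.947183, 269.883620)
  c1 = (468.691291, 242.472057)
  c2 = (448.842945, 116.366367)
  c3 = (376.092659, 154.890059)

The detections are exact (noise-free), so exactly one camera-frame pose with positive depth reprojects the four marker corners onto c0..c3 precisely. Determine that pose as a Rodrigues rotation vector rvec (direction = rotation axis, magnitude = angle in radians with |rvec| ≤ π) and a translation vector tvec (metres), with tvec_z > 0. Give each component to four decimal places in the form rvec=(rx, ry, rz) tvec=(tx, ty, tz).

rvec=(-0.0983, 0.5775, -0.2285) tvec=(0.2970, -0.0578, 1.2990)

Intrinsics K: fx=421.1, fy=659.4, cx=323.1, cy=225.2
Marker side s = 0.246 m; corners in marker frame (Z=0):
  M0 = (-0.1230, +0.1230, 0)
  M1 = (+0.1230, +0.1230, 0)
  M2 = (+0.1230, -0.1230, 0)
  M3 = (-0.1230, -0.1230, 0)
Detected image corners:
  c0 = (391.947183, 269.883620) px
  c1 = (468.691291, 242.472057) px
  c2 = (448.842945, 116.366367) px
  c3 = (376.092659, 154.890059) px
Planar DLT: solve 8×8 A·h = b for H (H[2,2]=1):
  H  [+132.01482 +21.64341 +419.38867]
  H  [-214.17734 +465.42229 +195.84046]
  H  [-0.40750 -0.11988 +1.00000]
B = K⁻¹H; ‖b₁‖=0.769800, ‖b₂‖=0.769800; λ = 2/(‖b₁‖+‖b₂‖) = 1.299039, sign → tz>0 ⇒ λ=+1.299039
r₁ = λ·B[:,0] = (+0.81341,-0.24115,-0.52935); r₂ = λ·B[:,1] = (+0.18625,+0.97008,-0.15573)
r₃ = r₁×r₂ = (+0.55107,+0.02808,+0.83399); SVD([r₁ r₂ r₃]) → R = UVᵀ:
  R  [+0.81341 +0.18625 +0.55107]
  R  [-0.24115 +0.97008 +0.02808]
  R  [-0.52935 -0.15573 +0.83399]
t = (+0.29704, -0.05784, +1.29904) m
tr R = 2.617477; θ = arccos((tr R − 1)/2) = 0.628792 rad = 36.027°
axis k = ((R−Rᵀ)₃₂, (R−Rᵀ)₁₃, (R−Rᵀ)₂₁) / (2 sinθ) = (-0.156252, +0.918462, -0.363335)
rvec = θ·k = (-0.098250, +0.577522, -0.228462)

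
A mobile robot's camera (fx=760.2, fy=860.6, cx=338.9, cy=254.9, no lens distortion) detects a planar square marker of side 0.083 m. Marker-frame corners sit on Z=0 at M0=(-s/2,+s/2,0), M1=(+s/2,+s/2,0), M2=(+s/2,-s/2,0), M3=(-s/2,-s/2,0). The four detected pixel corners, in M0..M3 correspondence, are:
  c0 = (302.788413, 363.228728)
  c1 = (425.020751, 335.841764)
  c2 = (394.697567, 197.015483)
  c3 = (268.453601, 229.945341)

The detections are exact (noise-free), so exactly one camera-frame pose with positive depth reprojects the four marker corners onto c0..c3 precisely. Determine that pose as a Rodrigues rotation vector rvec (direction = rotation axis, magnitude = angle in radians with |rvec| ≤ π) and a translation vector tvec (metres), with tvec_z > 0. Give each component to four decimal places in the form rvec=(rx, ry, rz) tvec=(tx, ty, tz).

rvec=(0.2641, 0.1598, -0.2385) tvec=(0.0053, 0.0160, 0.4885)

Intrinsics K: fx=760.2, fy=860.6, cx=338.9, cy=254.9
Marker side s = 0.083 m; corners in marker frame (Z=0):
  M0 = (-0.0415, +0.0415, 0)
  M1 = (+0.0415, +0.0415, 0)
  M2 = (+0.0415, -0.0415, 0)
  M3 = (-0.0415, -0.0415, 0)
Detected image corners:
  c0 = (302.788413, 363.228728) px
  c1 = (425.020751, 335.841764) px
  c2 = (394.697567, 197.015483) px
  c3 = (268.453601, 229.945341) px
Planar DLT: solve 8×8 A·h = b for H (H[2,2]=1):
  H  [+1363.32900 +559.78819 +347.08166]
  H  [-470.36671 +1776.22360 +283.12655]
  H  [-0.38254 +0.48858 +1.00000]
B = K⁻¹H; ‖b₁‖=2.047202, ‖b₂‖=2.047202; λ = 2/(‖b₁‖+‖b₂‖) = 0.488472, sign → tz>0 ⇒ λ=+0.488472
r₁ = λ·B[:,0] = (+0.95932,-0.21163,-0.18686); r₂ = λ·B[:,1] = (+0.25330,+0.93749,+0.23866)
r₃ = r₁×r₂ = (+0.12467,-0.27628,+0.95296); SVD([r₁ r₂ r₃]) → R = UVᵀ:
  R  [+0.95932 +0.25330 +0.12467]
  R  [-0.21163 +0.93749 -0.27628]
  R  [-0.18686 +0.23866 +0.95296]
t = (+0.00526, +0.01602, +0.48847) m
tr R = 2.849763; θ = arccos((tr R − 1)/2) = 0.390073 rad = 22.350°
axis k = ((R−Rᵀ)₃₂, (R−Rᵀ)₁₃, (R−Rᵀ)₂₁) / (2 sinθ) = (+0.677094, +0.409640, -0.611342)
rvec = θ·k = (+0.264116, +0.159789, -0.238468)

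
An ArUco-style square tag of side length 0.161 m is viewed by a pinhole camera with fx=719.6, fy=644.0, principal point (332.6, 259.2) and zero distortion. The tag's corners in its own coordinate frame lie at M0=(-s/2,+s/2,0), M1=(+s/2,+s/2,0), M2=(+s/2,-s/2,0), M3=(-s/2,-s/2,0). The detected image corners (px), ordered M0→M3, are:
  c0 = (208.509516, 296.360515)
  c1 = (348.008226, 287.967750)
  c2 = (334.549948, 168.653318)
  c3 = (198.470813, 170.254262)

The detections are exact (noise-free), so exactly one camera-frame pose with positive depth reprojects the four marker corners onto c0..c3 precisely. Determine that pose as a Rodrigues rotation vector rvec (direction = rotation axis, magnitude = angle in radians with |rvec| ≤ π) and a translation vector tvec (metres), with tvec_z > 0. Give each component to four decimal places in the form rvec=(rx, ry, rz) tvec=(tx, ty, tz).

rvec=(-0.1644, -0.2768, -0.0756) tvec=(-0.0671, -0.0377, 0.8262)

Intrinsics K: fx=719.6, fy=644.0, cx=332.6, cy=259.2
Marker side s = 0.161 m; corners in marker frame (Z=0):
  M0 = (-0.0805, +0.0805, 0)
  M1 = (+0.0805, +0.0805, 0)
  M2 = (+0.0805, -0.0805, 0)
  M3 = (-0.0805, -0.0805, 0)
Detected image corners:
  c0 = (208.509516, 296.360515) px
  c1 = (348.008226, 287.967750) px
  c2 = (334.549948, 168.653318) px
  c3 = (198.470813, 170.254262) px
Planar DLT: solve 8×8 A·h = b for H (H[2,2]=1):
  H  [+947.28778 +23.46128 +274.16348]
  H  [+46.90301 +719.40772 +229.83834]
  H  [+0.33633 -0.18282 +1.00000]
B = K⁻¹H; ‖b₁‖=1.210309, ‖b₂‖=1.210309; λ = 2/(‖b₁‖+‖b₂‖) = 0.826235, sign → tz>0 ⇒ λ=+0.826235
r₁ = λ·B[:,0] = (+0.95922,-0.05167,+0.27789); r₂ = λ·B[:,1] = (+0.09676,+0.98378,-0.15106)
r₃ = r₁×r₂ = (-0.26558,+0.17178,+0.94866); SVD([r₁ r₂ r₃]) → R = UVᵀ:
  R  [+0.95922 +0.09676 -0.26558]
  R  [-0.05167 +0.98378 +0.17178]
  R  [+0.27789 -0.15106 +0.94866]
t = (-0.06710, -0.03767, +0.82624) m
tr R = 2.891662; θ = arccos((tr R − 1)/2) = 0.330651 rad = 18.945°
axis k = ((R−Rᵀ)₃₂, (R−Rᵀ)₁₃, (R−Rᵀ)₂₁) / (2 sinθ) = (-0.497195, -0.836985, -0.228590)
rvec = θ·k = (-0.164398, -0.276750, -0.075583)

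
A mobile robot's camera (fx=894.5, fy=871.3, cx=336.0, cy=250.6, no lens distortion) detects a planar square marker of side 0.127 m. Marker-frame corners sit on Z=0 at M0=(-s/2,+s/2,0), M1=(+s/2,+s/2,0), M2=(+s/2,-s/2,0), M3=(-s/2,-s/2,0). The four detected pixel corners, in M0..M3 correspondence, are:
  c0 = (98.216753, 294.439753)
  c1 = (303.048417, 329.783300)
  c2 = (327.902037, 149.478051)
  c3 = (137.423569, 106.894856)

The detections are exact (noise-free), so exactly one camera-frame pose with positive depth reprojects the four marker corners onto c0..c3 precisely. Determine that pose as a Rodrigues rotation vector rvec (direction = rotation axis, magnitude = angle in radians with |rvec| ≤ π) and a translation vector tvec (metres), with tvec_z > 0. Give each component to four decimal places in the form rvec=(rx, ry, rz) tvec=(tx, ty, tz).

rvec=(-0.2722, -0.2650, 0.1607) tvec=(-0.0736, -0.0214, 0.5663)

Intrinsics K: fx=894.5, fy=871.3, cx=336.0, cy=250.6
Marker side s = 0.127 m; corners in marker frame (Z=0):
  M0 = (-0.0635, +0.0635, 0)
  M1 = (+0.0635, +0.0635, 0)
  M2 = (+0.0635, -0.0635, 0)
  M3 = (-0.0635, -0.0635, 0)
Detected image corners:
  c0 = (98.216753, 294.439753) px
  c1 = (303.048417, 329.783300) px
  c2 = (327.902037, 149.478051) px
  c3 = (137.423569, 106.894856) px
Planar DLT: solve 8×8 A·h = b for H (H[2,2]=1):
  H  [+1644.81970 -359.95648 +219.77590]
  H  [+399.46006 +1336.46358 +217.71990]
  H  [+0.41676 -0.50425 +1.00000]
B = K⁻¹H; ‖b₁‖=1.765888, ‖b₂‖=1.765888; λ = 2/(‖b₁‖+‖b₂‖) = 0.566287, sign → tz>0 ⇒ λ=+0.566287
r₁ = λ·B[:,0] = (+0.95265,+0.19174,+0.23601); r₂ = λ·B[:,1] = (-0.12062,+0.95074,-0.28555)
r₃ = r₁×r₂ = (-0.27913,+0.24356,+0.92885); SVD([r₁ r₂ r₃]) → R = UVᵀ:
  R  [+0.95265 -0.12062 -0.27913]
  R  [+0.19174 +0.95074 +0.24356]
  R  [+0.23601 -0.28555 +0.92885]
t = (-0.07358, -0.02137, +0.56629) m
tr R = 2.832238; θ = arccos((tr R − 1)/2) = 0.412506 rad = 23.635°
axis k = ((R−Rᵀ)₃₂, (R−Rᵀ)₁₃, (R−Rᵀ)₂₁) / (2 sinθ) = (-0.659901, -0.642468, +0.389570)
rvec = θ·k = (-0.272213, -0.265022, +0.160700)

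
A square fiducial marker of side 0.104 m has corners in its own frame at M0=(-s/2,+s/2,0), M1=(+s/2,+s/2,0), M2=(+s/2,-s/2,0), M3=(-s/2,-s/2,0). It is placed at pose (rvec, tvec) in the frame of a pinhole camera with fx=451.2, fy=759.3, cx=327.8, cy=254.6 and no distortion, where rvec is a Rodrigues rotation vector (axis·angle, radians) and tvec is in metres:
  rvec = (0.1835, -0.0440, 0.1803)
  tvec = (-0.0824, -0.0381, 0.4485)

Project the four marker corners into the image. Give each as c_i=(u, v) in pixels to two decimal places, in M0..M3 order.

c0=(185.89, 259.82) c1=(287.88, 289.61) c2=(305.55, 118.44) c3=(199.49, 84.95)

Intrinsics K: fx=451.2, fy=759.3, cx=327.8, cy=254.6
Marker side s = 0.104 m; corners in marker frame (Z=0):
  M0 = (-0.0520, +0.0520, 0)
  M1 = (+0.0520, +0.0520, 0)
  M2 = (+0.0520, -0.0520, 0)
  M3 = (-0.0520, -0.0520, 0)
rvec = (0.1835, -0.0440, 0.1803), |rvec| = θ = 0.26099 rad = 14.954°
Rodrigues: sinθ=0.25804, 1−cosθ=0.03387; R = I + sinθ·[k]× + (1−cosθ)·[k]×²:
    [+0.98288 -0.18227 -0.02705]
    [+0.17425 +0.96710 -0.18537]
    [+0.05995 +0.17748 +0.98230]
t = (-0.0824, -0.0381, 0.4485) m
M0: Pc = R·M0+t = (-0.14299, +0.00313, +0.45461); u = 451.2·(-0.14299)/0.45461 + 327.8 = 185.8852, v = 759.3·(+0.00313)/0.45461 + 254.6 = 259.8249
M1: Pc = R·M1+t = (-0.04077, +0.02125, +0.46085); u = 451.2·(-0.04077)/0.46085 + 327.8 = 287.8846, v = 759.3·(+0.02125)/0.46085 + 254.6 = 289.6117
M2: Pc = R·M2+t = (-0.02181, -0.07933, +0.44239); u = 451.2·(-0.02181)/0.44239 + 327.8 = 305.5533, v = 759.3·(-0.07933)/0.44239 + 254.6 = 118.4438
M3: Pc = R·M3+t = (-0.12403, -0.09745, +0.43615); u = 451.2·(-0.12403)/0.43615 + 327.8 = 199.4899, v = 759.3·(-0.09745)/0.43615 + 254.6 = 84.9495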